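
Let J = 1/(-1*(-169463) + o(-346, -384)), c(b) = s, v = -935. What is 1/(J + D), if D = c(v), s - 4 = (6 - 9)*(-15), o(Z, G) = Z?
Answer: 169117/8286734 ≈ 0.020408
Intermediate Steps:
s = 49 (s = 4 + (6 - 9)*(-15) = 4 - 3*(-15) = 4 + 45 = 49)
c(b) = 49
D = 49
J = 1/169117 (J = 1/(-1*(-169463) - 346) = 1/(169463 - 346) = 1/169117 ≈ 5.9131e-6)
1/(J + D) = 1/(1/169117 + 49) = 1/(8286734/169117) = 169117/8286734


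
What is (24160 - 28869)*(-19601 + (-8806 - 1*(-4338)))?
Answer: 113340921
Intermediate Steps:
(24160 - 28869)*(-19601 + (-8806 - 1*(-4338))) = -4709*(-19601 + (-8806 + 4338)) = -4709*(-19601 - 4468) = -4709*(-24069) = 113340921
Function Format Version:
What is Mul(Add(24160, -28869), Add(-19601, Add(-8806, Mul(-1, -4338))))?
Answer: 113340921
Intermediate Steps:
Mul(Add(24160, -28869), Add(-19601, Add(-8806, Mul(-1, -4338)))) = Mul(-4709, Add(-19601, Add(-8806, 4338))) = Mul(-4709, Add(-19601, -4468)) = Mul(-4709, -24069) = 113340921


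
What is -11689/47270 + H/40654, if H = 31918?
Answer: 516779627/960857290 ≈ 0.53783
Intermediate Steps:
-11689/47270 + H/40654 = -11689/47270 + 31918/40654 = -11689*1/47270 + 31918*(1/40654) = -11689/47270 + 15959/20327 = 516779627/960857290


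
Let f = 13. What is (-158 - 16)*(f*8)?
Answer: -18096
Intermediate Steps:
(-158 - 16)*(f*8) = (-158 - 16)*(13*8) = -174*104 = -18096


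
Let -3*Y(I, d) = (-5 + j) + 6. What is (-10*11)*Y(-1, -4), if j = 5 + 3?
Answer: 330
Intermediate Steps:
j = 8
Y(I, d) = -3 (Y(I, d) = -((-5 + 8) + 6)/3 = -(3 + 6)/3 = -1/3*9 = -3)
(-10*11)*Y(-1, -4) = -10*11*(-3) = -110*(-3) = 330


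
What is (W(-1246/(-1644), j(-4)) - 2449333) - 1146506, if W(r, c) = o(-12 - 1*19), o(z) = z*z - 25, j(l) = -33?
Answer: -3594903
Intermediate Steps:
o(z) = -25 + z**2 (o(z) = z**2 - 25 = -25 + z**2)
W(r, c) = 936 (W(r, c) = -25 + (-12 - 1*19)**2 = -25 + (-12 - 19)**2 = -25 + (-31)**2 = -25 + 961 = 936)
(W(-1246/(-1644), j(-4)) - 2449333) - 1146506 = (936 - 2449333) - 1146506 = -2448397 - 1146506 = -3594903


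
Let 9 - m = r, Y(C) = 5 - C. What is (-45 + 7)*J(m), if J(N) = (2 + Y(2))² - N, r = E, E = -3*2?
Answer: -380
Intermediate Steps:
E = -6
r = -6
m = 15 (m = 9 - 1*(-6) = 9 + 6 = 15)
J(N) = 25 - N (J(N) = (2 + (5 - 1*2))² - N = (2 + (5 - 2))² - N = (2 + 3)² - N = 5² - N = 25 - N)
(-45 + 7)*J(m) = (-45 + 7)*(25 - 1*15) = -38*(25 - 15) = -38*10 = -380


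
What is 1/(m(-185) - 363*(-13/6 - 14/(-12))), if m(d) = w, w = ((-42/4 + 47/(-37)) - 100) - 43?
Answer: 74/15409 ≈ 0.0048024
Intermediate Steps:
w = -11453/74 (w = ((-42*1/4 + 47*(-1/37)) - 100) - 43 = ((-21/2 - 47/37) - 100) - 43 = (-871/74 - 100) - 43 = -8271/74 - 43 = -11453/74 ≈ -154.77)
m(d) = -11453/74
1/(m(-185) - 363*(-13/6 - 14/(-12))) = 1/(-11453/74 - 363*(-13/6 - 14/(-12))) = 1/(-11453/74 - 363*(-13*1/6 - 14*(-1/12))) = 1/(-11453/74 - 363*(-13/6 + 7/6)) = 1/(-11453/74 - 363*(-1)) = 1/(-11453/74 + 363) = 1/(15409/74) = 74/15409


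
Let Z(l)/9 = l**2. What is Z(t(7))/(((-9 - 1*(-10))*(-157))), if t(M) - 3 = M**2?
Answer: -24336/157 ≈ -155.01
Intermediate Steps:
t(M) = 3 + M**2
Z(l) = 9*l**2
Z(t(7))/(((-9 - 1*(-10))*(-157))) = (9*(3 + 7**2)**2)/(((-9 - 1*(-10))*(-157))) = (9*(3 + 49)**2)/(((-9 + 10)*(-157))) = (9*52**2)/((1*(-157))) = (9*2704)/(-157) = 24336*(-1/157) = -24336/157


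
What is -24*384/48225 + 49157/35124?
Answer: 682297847/564618300 ≈ 1.2084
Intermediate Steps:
-24*384/48225 + 49157/35124 = -9216*1/48225 + 49157*(1/35124) = -3072/16075 + 49157/35124 = 682297847/564618300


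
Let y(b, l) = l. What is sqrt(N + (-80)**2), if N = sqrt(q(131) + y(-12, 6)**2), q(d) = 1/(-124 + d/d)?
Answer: sqrt(96825600 + 123*sqrt(544521))/123 ≈ 80.037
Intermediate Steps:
q(d) = -1/123 (q(d) = 1/(-124 + 1) = 1/(-123) = -1/123)
N = sqrt(544521)/123 (N = sqrt(-1/123 + 6**2) = sqrt(-1/123 + 36) = sqrt(4427/123) = sqrt(544521)/123 ≈ 5.9993)
sqrt(N + (-80)**2) = sqrt(sqrt(544521)/123 + (-80)**2) = sqrt(sqrt(544521)/123 + 6400) = sqrt(6400 + sqrt(544521)/123)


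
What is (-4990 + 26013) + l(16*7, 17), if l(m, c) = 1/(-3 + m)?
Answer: 2291508/109 ≈ 21023.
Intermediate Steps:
(-4990 + 26013) + l(16*7, 17) = (-4990 + 26013) + 1/(-3 + 16*7) = 21023 + 1/(-3 + 112) = 21023 + 1/109 = 2291508/109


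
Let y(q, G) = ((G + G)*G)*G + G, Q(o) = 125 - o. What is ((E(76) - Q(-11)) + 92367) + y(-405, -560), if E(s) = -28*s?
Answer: -351142457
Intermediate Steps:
y(q, G) = G + 2*G**3 (y(q, G) = ((2*G)*G)*G + G = (2*G**2)*G + G = 2*G**3 + G = G + 2*G**3)
((E(76) - Q(-11)) + 92367) + y(-405, -560) = ((-28*76 - (125 - 1*(-11))) + 92367) + (-560 + 2*(-560)**3) = ((-2128 - (125 + 11)) + 92367) + (-560 + 2*(-175616000)) = ((-2128 - 1*136) + 92367) + (-560 - 351232000) = ((-2128 - 136) + 92367) - 351232560 = (-2264 + 92367) - 351232560 = 90103 - 351232560 = -351142457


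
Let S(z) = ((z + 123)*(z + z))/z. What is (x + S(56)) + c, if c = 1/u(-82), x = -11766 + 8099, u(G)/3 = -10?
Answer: -99271/30 ≈ -3309.0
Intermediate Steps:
u(G) = -30 (u(G) = 3*(-10) = -30)
S(z) = 246 + 2*z (S(z) = ((123 + z)*(2*z))/z = (2*z*(123 + z))/z = 246 + 2*z)
x = -3667
c = -1/30 (c = 1/(-30) = -1/30 ≈ -0.033333)
(x + S(56)) + c = (-3667 + (246 + 2*56)) - 1/30 = (-3667 + (246 + 112)) - 1/30 = (-3667 + 358) - 1/30 = -3309 - 1/30 = -99271/30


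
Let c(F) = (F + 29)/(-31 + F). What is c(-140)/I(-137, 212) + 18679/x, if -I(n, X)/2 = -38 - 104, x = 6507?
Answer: 100872137/35111772 ≈ 2.8729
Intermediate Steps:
c(F) = (29 + F)/(-31 + F)
I(n, X) = 284 (I(n, X) = -2*(-38 - 104) = -2*(-142) = 284)
c(-140)/I(-137, 212) + 18679/x = ((29 - 140)/(-31 - 140))/284 + 18679/6507 = (-111/(-171))*(1/284) + 18679*(1/6507) = -1/171*(-111)*(1/284) + 18679/6507 = (37/57)*(1/284) + 18679/6507 = 37/16188 + 18679/6507 = 100872137/35111772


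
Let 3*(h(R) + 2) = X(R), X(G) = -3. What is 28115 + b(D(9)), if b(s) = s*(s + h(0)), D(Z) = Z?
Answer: 28169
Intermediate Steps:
h(R) = -3 (h(R) = -2 + (⅓)*(-3) = -2 - 1 = -3)
b(s) = s*(-3 + s) (b(s) = s*(s - 3) = s*(-3 + s))
28115 + b(D(9)) = 28115 + 9*(-3 + 9) = 28115 + 9*6 = 28115 + 54 = 28169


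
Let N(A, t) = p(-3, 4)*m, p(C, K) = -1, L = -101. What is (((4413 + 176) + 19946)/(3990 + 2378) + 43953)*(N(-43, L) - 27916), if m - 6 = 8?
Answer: -3909044242635/3184 ≈ -1.2277e+9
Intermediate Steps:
m = 14 (m = 6 + 8 = 14)
N(A, t) = -14 (N(A, t) = -1*14 = -14)
(((4413 + 176) + 19946)/(3990 + 2378) + 43953)*(N(-43, L) - 27916) = (((4413 + 176) + 19946)/(3990 + 2378) + 43953)*(-14 - 27916) = ((4589 + 19946)/6368 + 43953)*(-27930) = (24535*(1/6368) + 43953)*(-27930) = (24535/6368 + 43953)*(-27930) = (279917239/6368)*(-27930) = -3909044242635/3184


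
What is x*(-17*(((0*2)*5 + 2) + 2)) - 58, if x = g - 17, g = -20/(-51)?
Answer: 3214/3 ≈ 1071.3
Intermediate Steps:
g = 20/51 (g = -20*(-1/51) = 20/51 ≈ 0.39216)
x = -847/51 (x = 20/51 - 17 = -847/51 ≈ -16.608)
x*(-17*(((0*2)*5 + 2) + 2)) - 58 = -(-847)*(((0*2)*5 + 2) + 2)/3 - 58 = -(-847)*((0*5 + 2) + 2)/3 - 58 = -(-847)*((0 + 2) + 2)/3 - 58 = -(-847)*(2 + 2)/3 - 58 = -(-847)*4/3 - 58 = -847/51*(-68) - 58 = 3388/3 - 58 = 3214/3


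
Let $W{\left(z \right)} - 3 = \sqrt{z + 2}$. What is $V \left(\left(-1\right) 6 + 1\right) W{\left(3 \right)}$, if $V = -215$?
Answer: $3225 + 1075 \sqrt{5} \approx 5628.8$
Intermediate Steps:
$W{\left(z \right)} = 3 + \sqrt{2 + z}$ ($W{\left(z \right)} = 3 + \sqrt{z + 2} = 3 + \sqrt{2 + z}$)
$V \left(\left(-1\right) 6 + 1\right) W{\left(3 \right)} = - 215 \left(\left(-1\right) 6 + 1\right) \left(3 + \sqrt{2 + 3}\right) = - 215 \left(-6 + 1\right) \left(3 + \sqrt{5}\right) = - 215 \left(- 5 \left(3 + \sqrt{5}\right)\right) = - 215 \left(-15 - 5 \sqrt{5}\right) = 3225 + 1075 \sqrt{5}$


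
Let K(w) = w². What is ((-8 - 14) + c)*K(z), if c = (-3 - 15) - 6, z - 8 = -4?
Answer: -736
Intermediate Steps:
z = 4 (z = 8 - 4 = 4)
c = -24 (c = -18 - 6 = -24)
((-8 - 14) + c)*K(z) = ((-8 - 14) - 24)*4² = (-22 - 24)*16 = -46*16 = -736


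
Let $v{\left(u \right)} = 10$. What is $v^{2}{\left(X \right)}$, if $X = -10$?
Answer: $100$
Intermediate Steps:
$v^{2}{\left(X \right)} = 10^{2} = 100$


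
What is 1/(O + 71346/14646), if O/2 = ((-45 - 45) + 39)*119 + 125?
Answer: -2441/29006717 ≈ -8.4153e-5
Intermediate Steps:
O = -11888 (O = 2*(((-45 - 45) + 39)*119 + 125) = 2*((-90 + 39)*119 + 125) = 2*(-51*119 + 125) = 2*(-6069 + 125) = 2*(-5944) = -11888)
1/(O + 71346/14646) = 1/(-11888 + 71346/14646) = 1/(-11888 + 71346*(1/14646)) = 1/(-11888 + 11891/2441) = 1/(-29006717/2441) = -2441/29006717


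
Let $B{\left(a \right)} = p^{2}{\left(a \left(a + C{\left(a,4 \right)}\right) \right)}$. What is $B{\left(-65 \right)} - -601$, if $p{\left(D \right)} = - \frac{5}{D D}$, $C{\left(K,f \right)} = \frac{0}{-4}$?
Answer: $\frac{7660221301890626}{12745792515625} \approx 601.0$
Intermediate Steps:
$C{\left(K,f \right)} = 0$ ($C{\left(K,f \right)} = 0 \left(- \frac{1}{4}\right) = 0$)
$p{\left(D \right)} = - \frac{5}{D^{2}}$
$B{\left(a \right)} = \frac{25}{a^{8}}$ ($B{\left(a \right)} = \left(- \frac{5}{a^{2} \left(a + 0\right)^{2}}\right)^{2} = \left(- \frac{5}{a^{4}}\right)^{2} = \frac{25}{a^{8}}$)
$B{\left(-65 \right)} - -601 = \frac{25}{318644812890625} - -601 = 25 \cdot \frac{1}{318644812890625} + 601 = \frac{1}{12745792515625} + 601 = \frac{7660221301890626}{12745792515625}$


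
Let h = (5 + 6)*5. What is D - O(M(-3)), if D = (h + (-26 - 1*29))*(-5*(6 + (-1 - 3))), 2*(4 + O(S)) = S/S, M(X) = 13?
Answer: 7/2 ≈ 3.5000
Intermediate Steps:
h = 55 (h = 11*5 = 55)
O(S) = -7/2 (O(S) = -4 + (S/S)/2 = -4 + (½)*1 = -4 + ½ = -7/2)
D = 0 (D = (55 + (-26 - 1*29))*(-5*(6 + (-1 - 3))) = (55 + (-26 - 29))*(-5*(6 - 4)) = (55 - 55)*(-5*2) = 0*(-10) = 0)
D - O(M(-3)) = 0 - 1*(-7/2) = 0 + 7/2 = 7/2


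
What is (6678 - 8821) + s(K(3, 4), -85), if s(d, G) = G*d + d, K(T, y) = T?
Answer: -2395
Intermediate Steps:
s(d, G) = d + G*d
(6678 - 8821) + s(K(3, 4), -85) = (6678 - 8821) + 3*(1 - 85) = -2143 + 3*(-84) = -2143 - 252 = -2395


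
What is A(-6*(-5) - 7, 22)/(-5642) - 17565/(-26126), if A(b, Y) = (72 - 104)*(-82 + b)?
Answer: 24887921/73701446 ≈ 0.33769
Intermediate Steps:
A(b, Y) = 2624 - 32*b (A(b, Y) = -32*(-82 + b) = 2624 - 32*b)
A(-6*(-5) - 7, 22)/(-5642) - 17565/(-26126) = (2624 - 32*(-6*(-5) - 7))/(-5642) - 17565/(-26126) = (2624 - 32*(30 - 7))*(-1/5642) - 17565*(-1/26126) = (2624 - 32*23)*(-1/5642) + 17565/26126 = (2624 - 736)*(-1/5642) + 17565/26126 = 1888*(-1/5642) + 17565/26126 = -944/2821 + 17565/26126 = 24887921/73701446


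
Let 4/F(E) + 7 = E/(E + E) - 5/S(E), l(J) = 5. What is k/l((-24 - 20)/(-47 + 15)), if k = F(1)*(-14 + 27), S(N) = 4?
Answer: -208/155 ≈ -1.3419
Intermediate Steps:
F(E) = -16/31 (F(E) = 4/(-7 + (E/(E + E) - 5/4)) = 4/(-7 + (E/((2*E)) - 5*1/4)) = 4/(-7 + (E*(1/(2*E)) - 5/4)) = 4/(-7 + (1/2 - 5/4)) = 4/(-7 - 3/4) = 4/(-31/4) = 4*(-4/31) = -16/31)
k = -208/31 (k = -16*(-14 + 27)/31 = -16/31*13 = -208/31 ≈ -6.7097)
k/l((-24 - 20)/(-47 + 15)) = -208/31/5 = -208/31*1/5 = -208/155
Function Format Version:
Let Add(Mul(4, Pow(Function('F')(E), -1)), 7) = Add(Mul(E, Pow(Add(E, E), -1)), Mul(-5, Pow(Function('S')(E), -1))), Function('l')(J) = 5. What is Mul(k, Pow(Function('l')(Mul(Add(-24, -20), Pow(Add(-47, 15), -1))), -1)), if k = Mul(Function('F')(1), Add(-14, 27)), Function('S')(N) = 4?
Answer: Rational(-208, 155) ≈ -1.3419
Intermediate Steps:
Function('F')(E) = Rational(-16, 31) (Function('F')(E) = Mul(4, Pow(Add(-7, Add(Mul(E, Pow(Add(E, E), -1)), Mul(-5, Pow(4, -1)))), -1)) = Mul(4, Pow(Add(-7, Add(Mul(E, Pow(Mul(2, E), -1)), Mul(-5, Rational(1, 4)))), -1)) = Mul(4, Pow(Add(-7, Add(Mul(E, Mul(Rational(1, 2), Pow(E, -1))), Rational(-5, 4))), -1)) = Mul(4, Pow(Add(-7, Add(Rational(1, 2), Rational(-5, 4))), -1)) = Mul(4, Pow(Add(-7, Rational(-3, 4)), -1)) = Mul(4, Pow(Rational(-31, 4), -1)) = Mul(4, Rational(-4, 31)) = Rational(-16, 31))
k = Rational(-208, 31) (k = Mul(Rational(-16, 31), Add(-14, 27)) = Mul(Rational(-16, 31), 13) = Rational(-208, 31) ≈ -6.7097)
Mul(k, Pow(Function('l')(Mul(Add(-24, -20), Pow(Add(-47, 15), -1))), -1)) = Mul(Rational(-208, 31), Pow(5, -1)) = Mul(Rational(-208, 31), Rational(1, 5)) = Rational(-208, 155)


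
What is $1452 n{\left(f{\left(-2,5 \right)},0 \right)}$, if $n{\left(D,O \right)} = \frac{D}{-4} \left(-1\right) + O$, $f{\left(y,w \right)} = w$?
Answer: $1815$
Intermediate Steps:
$n{\left(D,O \right)} = O + \frac{D}{4}$ ($n{\left(D,O \right)} = D \left(- \frac{1}{4}\right) \left(-1\right) + O = - \frac{D}{4} \left(-1\right) + O = \frac{D}{4} + O = O + \frac{D}{4}$)
$1452 n{\left(f{\left(-2,5 \right)},0 \right)} = 1452 \left(0 + \frac{1}{4} \cdot 5\right) = 1452 \left(0 + \frac{5}{4}\right) = 1452 \cdot \frac{5}{4} = 1815$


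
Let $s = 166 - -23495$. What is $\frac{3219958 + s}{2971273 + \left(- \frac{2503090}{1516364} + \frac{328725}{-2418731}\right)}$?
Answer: $\frac{5948272775649264998}{5448830971695537121} \approx 1.0917$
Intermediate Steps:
$s = 23661$ ($s = 166 + 23495 = 23661$)
$\frac{3219958 + s}{2971273 + \left(- \frac{2503090}{1516364} + \frac{328725}{-2418731}\right)} = \frac{3219958 + 23661}{2971273 + \left(- \frac{2503090}{1516364} + \frac{328725}{-2418731}\right)} = \frac{3243619}{2971273 + \left(\left(-2503090\right) \frac{1}{1516364} + 328725 \left(- \frac{1}{2418731}\right)\right)} = \frac{3243619}{2971273 - \frac{3276384067345}{1833838307042}} = \frac{3243619}{\frac{5448830971695537121}{1833838307042}} = 3243619 \cdot \frac{1833838307042}{5448830971695537121} = \frac{5948272775649264998}{5448830971695537121}$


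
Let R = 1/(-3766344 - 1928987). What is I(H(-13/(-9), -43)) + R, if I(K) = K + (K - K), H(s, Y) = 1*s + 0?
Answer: 74039294/51257979 ≈ 1.4444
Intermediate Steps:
R = -1/5695331 (R = 1/(-5695331) = -1/5695331 ≈ -1.7558e-7)
H(s, Y) = s (H(s, Y) = s + 0 = s)
I(K) = K (I(K) = K + 0 = K)
I(H(-13/(-9), -43)) + R = -13/(-9) - 1/5695331 = -13*(-⅑) - 1/5695331 = 13/9 - 1/5695331 = 74039294/51257979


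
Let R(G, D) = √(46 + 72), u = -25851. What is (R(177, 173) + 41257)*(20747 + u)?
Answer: -210575728 - 5104*√118 ≈ -2.1063e+8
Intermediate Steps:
R(G, D) = √118
(R(177, 173) + 41257)*(20747 + u) = (√118 + 41257)*(20747 - 25851) = (41257 + √118)*(-5104) = -210575728 - 5104*√118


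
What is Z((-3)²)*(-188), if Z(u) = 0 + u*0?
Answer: 0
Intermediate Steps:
Z(u) = 0 (Z(u) = 0 + 0 = 0)
Z((-3)²)*(-188) = 0*(-188) = 0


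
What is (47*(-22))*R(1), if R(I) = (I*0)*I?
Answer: 0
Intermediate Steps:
R(I) = 0 (R(I) = 0*I = 0)
(47*(-22))*R(1) = (47*(-22))*0 = -1034*0 = 0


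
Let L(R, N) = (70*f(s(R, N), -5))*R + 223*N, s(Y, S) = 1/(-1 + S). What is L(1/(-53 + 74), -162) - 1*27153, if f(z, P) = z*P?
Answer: -30943381/489 ≈ -63279.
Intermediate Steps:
f(z, P) = P*z
L(R, N) = 223*N - 350*R/(-1 + N) (L(R, N) = (70*(-5/(-1 + N)))*R + 223*N = (-350/(-1 + N))*R + 223*N = -350*R/(-1 + N) + 223*N = 223*N - 350*R/(-1 + N))
L(1/(-53 + 74), -162) - 1*27153 = (-350/(-53 + 74) + 223*(-162)*(-1 - 162))/(-1 - 162) - 1*27153 = (-350/21 + 223*(-162)*(-163))/(-163) - 27153 = -(-350*1/21 + 5888538)/163 - 27153 = -(-50/3 + 5888538)/163 - 27153 = -1/163*17665564/3 - 27153 = -17665564/489 - 27153 = -30943381/489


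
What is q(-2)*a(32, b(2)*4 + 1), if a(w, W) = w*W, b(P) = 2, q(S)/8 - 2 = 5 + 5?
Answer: 27648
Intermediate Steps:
q(S) = 96 (q(S) = 16 + 8*(5 + 5) = 16 + 8*10 = 16 + 80 = 96)
a(w, W) = W*w
q(-2)*a(32, b(2)*4 + 1) = 96*((2*4 + 1)*32) = 96*((8 + 1)*32) = 96*(9*32) = 96*288 = 27648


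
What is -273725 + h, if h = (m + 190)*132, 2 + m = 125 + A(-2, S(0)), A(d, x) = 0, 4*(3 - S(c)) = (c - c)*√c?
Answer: -232409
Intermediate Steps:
S(c) = 3 (S(c) = 3 - (c - c)*√c/4 = 3 - 0*√c = 3 - ¼*0 = 3 + 0 = 3)
m = 123 (m = -2 + (125 + 0) = -2 + 125 = 123)
h = 41316 (h = (123 + 190)*132 = 313*132 = 41316)
-273725 + h = -273725 + 41316 = -232409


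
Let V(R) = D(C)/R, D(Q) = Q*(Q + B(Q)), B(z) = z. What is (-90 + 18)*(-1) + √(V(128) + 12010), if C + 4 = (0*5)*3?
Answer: 72 + √48041/2 ≈ 181.59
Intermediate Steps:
C = -4 (C = -4 + (0*5)*3 = -4 + 0*3 = -4 + 0 = -4)
D(Q) = 2*Q² (D(Q) = Q*(Q + Q) = Q*(2*Q) = 2*Q²)
V(R) = 32/R (V(R) = (2*(-4)²)/R = (2*16)/R = 32/R)
(-90 + 18)*(-1) + √(V(128) + 12010) = (-90 + 18)*(-1) + √(32/128 + 12010) = -72*(-1) + √(32*(1/128) + 12010) = 72 + √(¼ + 12010) = 72 + √(48041/4) = 72 + √48041/2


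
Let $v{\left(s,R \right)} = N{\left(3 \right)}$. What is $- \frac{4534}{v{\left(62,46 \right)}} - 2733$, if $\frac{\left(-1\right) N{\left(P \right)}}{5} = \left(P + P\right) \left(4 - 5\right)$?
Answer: $- \frac{43262}{15} \approx -2884.1$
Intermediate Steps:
$N{\left(P \right)} = 10 P$ ($N{\left(P \right)} = - 5 \left(P + P\right) \left(4 - 5\right) = - 5 \cdot 2 P \left(-1\right) = - 5 \left(- 2 P\right) = 10 P$)
$v{\left(s,R \right)} = 30$ ($v{\left(s,R \right)} = 10 \cdot 3 = 30$)
$- \frac{4534}{v{\left(62,46 \right)}} - 2733 = - \frac{4534}{30} - 2733 = \left(-4534\right) \frac{1}{30} - 2733 = - \frac{2267}{15} - 2733 = - \frac{43262}{15}$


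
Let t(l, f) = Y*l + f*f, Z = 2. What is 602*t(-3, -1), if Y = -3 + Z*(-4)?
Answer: 20468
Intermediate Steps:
Y = -11 (Y = -3 + 2*(-4) = -3 - 8 = -11)
t(l, f) = f² - 11*l (t(l, f) = -11*l + f*f = -11*l + f² = f² - 11*l)
602*t(-3, -1) = 602*((-1)² - 11*(-3)) = 602*(1 + 33) = 602*34 = 20468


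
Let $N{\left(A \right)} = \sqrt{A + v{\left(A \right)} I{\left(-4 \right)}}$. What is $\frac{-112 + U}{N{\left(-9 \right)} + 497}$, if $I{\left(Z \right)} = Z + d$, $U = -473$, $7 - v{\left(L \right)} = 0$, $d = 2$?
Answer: $- \frac{32305}{27448} + \frac{65 i \sqrt{23}}{27448} \approx -1.177 + 0.011357 i$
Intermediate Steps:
$v{\left(L \right)} = 7$ ($v{\left(L \right)} = 7 - 0 = 7 + 0 = 7$)
$I{\left(Z \right)} = 2 + Z$ ($I{\left(Z \right)} = Z + 2 = 2 + Z$)
$N{\left(A \right)} = \sqrt{-14 + A}$ ($N{\left(A \right)} = \sqrt{A + 7 \left(2 - 4\right)} = \sqrt{A + 7 \left(-2\right)} = \sqrt{A - 14} = \sqrt{-14 + A}$)
$\frac{-112 + U}{N{\left(-9 \right)} + 497} = \frac{-112 - 473}{\sqrt{-14 - 9} + 497} = - \frac{585}{\sqrt{-23} + 497} = - \frac{585}{i \sqrt{23} + 497} = - \frac{585}{497 + i \sqrt{23}}$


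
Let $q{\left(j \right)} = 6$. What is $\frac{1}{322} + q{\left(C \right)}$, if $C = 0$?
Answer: $\frac{1933}{322} \approx 6.0031$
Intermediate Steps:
$\frac{1}{322} + q{\left(C \right)} = \frac{1}{322} + 6 = \frac{1933}{322}$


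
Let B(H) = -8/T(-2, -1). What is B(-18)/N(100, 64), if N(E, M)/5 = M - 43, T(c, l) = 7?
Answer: -8/735 ≈ -0.010884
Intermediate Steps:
N(E, M) = -215 + 5*M (N(E, M) = 5*(M - 43) = 5*(-43 + M) = -215 + 5*M)
B(H) = -8/7
B(-18)/N(100, 64) = -8/(7*(-215 + 5*64)) = -8/(7*(-215 + 320)) = -8/7/105 = -8/7*1/105 = -8/735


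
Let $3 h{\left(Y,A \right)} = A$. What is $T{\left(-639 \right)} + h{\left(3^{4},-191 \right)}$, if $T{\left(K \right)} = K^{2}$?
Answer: $\frac{1224772}{3} \approx 4.0826 \cdot 10^{5}$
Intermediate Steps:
$h{\left(Y,A \right)} = \frac{A}{3}$
$T{\left(-639 \right)} + h{\left(3^{4},-191 \right)} = \left(-639\right)^{2} + \frac{1}{3} \left(-191\right) = 408321 - \frac{191}{3} = \frac{1224772}{3}$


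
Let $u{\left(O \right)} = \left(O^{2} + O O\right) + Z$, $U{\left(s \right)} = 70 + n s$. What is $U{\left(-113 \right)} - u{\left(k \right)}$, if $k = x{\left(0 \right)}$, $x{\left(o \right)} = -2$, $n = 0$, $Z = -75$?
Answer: $137$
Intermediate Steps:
$U{\left(s \right)} = 70$ ($U{\left(s \right)} = 70 + 0 s = 70 + 0 = 70$)
$k = -2$
$u{\left(O \right)} = -75 + 2 O^{2}$ ($u{\left(O \right)} = \left(O^{2} + O O\right) - 75 = \left(O^{2} + O^{2}\right) - 75 = 2 O^{2} - 75 = -75 + 2 O^{2}$)
$U{\left(-113 \right)} - u{\left(k \right)} = 70 - \left(-75 + 2 \left(-2\right)^{2}\right) = 70 - \left(-75 + 2 \cdot 4\right) = 70 - \left(-75 + 8\right) = 70 - -67 = 70 + 67 = 137$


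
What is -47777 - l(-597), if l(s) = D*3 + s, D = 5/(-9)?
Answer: -141535/3 ≈ -47178.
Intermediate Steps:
D = -5/9 (D = 5*(-1/9) = -5/9 ≈ -0.55556)
l(s) = -5/3 + s (l(s) = -5/9*3 + s = -5/3 + s)
-47777 - l(-597) = -47777 - (-5/3 - 597) = -47777 - 1*(-1796/3) = -47777 + 1796/3 = -141535/3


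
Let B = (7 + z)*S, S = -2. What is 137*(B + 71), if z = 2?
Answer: 7261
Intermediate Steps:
B = -18 (B = (7 + 2)*(-2) = 9*(-2) = -18)
137*(B + 71) = 137*(-18 + 71) = 137*53 = 7261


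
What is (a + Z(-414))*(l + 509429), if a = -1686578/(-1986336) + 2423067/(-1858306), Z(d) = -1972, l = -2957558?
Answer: 1485354307381358129557/307601675568 ≈ 4.8288e+9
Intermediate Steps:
a = -419711798911/922805026704 (a = -1686578*(-1/1986336) + 2423067*(-1/1858306) = 843289/993168 - 2423067/1858306 = -419711798911/922805026704 ≈ -0.45482)
(a + Z(-414))*(l + 509429) = (-419711798911/922805026704 - 1972)*(-2957558 + 509429) = -1820191224459199/922805026704*(-2448129) = 1485354307381358129557/307601675568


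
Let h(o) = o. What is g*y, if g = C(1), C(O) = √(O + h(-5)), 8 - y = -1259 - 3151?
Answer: 8836*I ≈ 8836.0*I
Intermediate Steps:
y = 4418 (y = 8 - (-1259 - 3151) = 8 - 1*(-4410) = 8 + 4410 = 4418)
C(O) = √(-5 + O) (C(O) = √(O - 5) = √(-5 + O))
g = 2*I (g = √(-5 + 1) = √(-4) = 2*I ≈ 2.0*I)
g*y = (2*I)*4418 = 8836*I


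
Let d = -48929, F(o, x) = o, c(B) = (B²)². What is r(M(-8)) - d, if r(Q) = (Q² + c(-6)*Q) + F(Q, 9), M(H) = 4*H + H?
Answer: -1351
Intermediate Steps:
c(B) = B⁴
M(H) = 5*H
r(Q) = Q² + 1297*Q (r(Q) = (Q² + (-6)⁴*Q) + Q = (Q² + 1296*Q) + Q = Q² + 1297*Q)
r(M(-8)) - d = (5*(-8))*(1297 + 5*(-8)) - 1*(-48929) = -40*(1297 - 40) + 48929 = -40*1257 + 48929 = -50280 + 48929 = -1351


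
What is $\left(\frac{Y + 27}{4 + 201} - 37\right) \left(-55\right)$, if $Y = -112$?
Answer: $\frac{84370}{41} \approx 2057.8$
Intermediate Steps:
$\left(\frac{Y + 27}{4 + 201} - 37\right) \left(-55\right) = \left(\frac{-112 + 27}{4 + 201} - 37\right) \left(-55\right) = \left(- \frac{85}{205} - 37\right) \left(-55\right) = \left(\left(-85\right) \frac{1}{205} - 37\right) \left(-55\right) = \left(- \frac{17}{41} - 37\right) \left(-55\right) = \left(- \frac{1534}{41}\right) \left(-55\right) = \frac{84370}{41}$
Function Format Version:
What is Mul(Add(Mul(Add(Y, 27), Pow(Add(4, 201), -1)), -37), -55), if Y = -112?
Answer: Rational(84370, 41) ≈ 2057.8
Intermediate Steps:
Mul(Add(Mul(Add(Y, 27), Pow(Add(4, 201), -1)), -37), -55) = Mul(Add(Mul(Add(-112, 27), Pow(Add(4, 201), -1)), -37), -55) = Mul(Add(Mul(-85, Pow(205, -1)), -37), -55) = Mul(Add(Mul(-85, Rational(1, 205)), -37), -55) = Mul(Add(Rational(-17, 41), -37), -55) = Mul(Rational(-1534, 41), -55) = Rational(84370, 41)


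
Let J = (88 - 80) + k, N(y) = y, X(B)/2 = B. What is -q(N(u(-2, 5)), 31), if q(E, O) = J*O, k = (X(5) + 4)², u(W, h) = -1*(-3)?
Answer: -6324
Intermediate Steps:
X(B) = 2*B
u(W, h) = 3
k = 196 (k = (2*5 + 4)² = (10 + 4)² = 14² = 196)
J = 204 (J = (88 - 80) + 196 = 8 + 196 = 204)
q(E, O) = 204*O
-q(N(u(-2, 5)), 31) = -204*31 = -1*6324 = -6324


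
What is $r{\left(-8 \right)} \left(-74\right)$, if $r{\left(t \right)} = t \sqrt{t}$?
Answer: $1184 i \sqrt{2} \approx 1674.4 i$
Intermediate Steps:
$r{\left(t \right)} = t^{\frac{3}{2}}$
$r{\left(-8 \right)} \left(-74\right) = \left(-8\right)^{\frac{3}{2}} \left(-74\right) = - 16 i \sqrt{2} \left(-74\right) = 1184 i \sqrt{2}$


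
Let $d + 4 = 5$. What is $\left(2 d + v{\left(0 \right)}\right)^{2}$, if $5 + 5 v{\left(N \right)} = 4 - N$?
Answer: $\frac{81}{25} \approx 3.24$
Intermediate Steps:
$d = 1$ ($d = -4 + 5 = 1$)
$v{\left(N \right)} = - \frac{1}{5} - \frac{N}{5}$ ($v{\left(N \right)} = -1 + \frac{4 - N}{5} = -1 - \left(- \frac{4}{5} + \frac{N}{5}\right) = - \frac{1}{5} - \frac{N}{5}$)
$\left(2 d + v{\left(0 \right)}\right)^{2} = \left(2 \cdot 1 - \frac{1}{5}\right)^{2} = \left(2 + \left(- \frac{1}{5} + 0\right)\right)^{2} = \left(2 - \frac{1}{5}\right)^{2} = \left(\frac{9}{5}\right)^{2} = \frac{81}{25}$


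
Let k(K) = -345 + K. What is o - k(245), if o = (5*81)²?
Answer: 164125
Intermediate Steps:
o = 164025 (o = 405² = 164025)
o - k(245) = 164025 - (-345 + 245) = 164025 - 1*(-100) = 164025 + 100 = 164125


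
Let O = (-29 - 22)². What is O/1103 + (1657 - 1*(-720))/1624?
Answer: 6845855/1791272 ≈ 3.8218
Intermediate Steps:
O = 2601 (O = (-51)² = 2601)
O/1103 + (1657 - 1*(-720))/1624 = 2601/1103 + (1657 - 1*(-720))/1624 = 2601*(1/1103) + (1657 + 720)*(1/1624) = 2601/1103 + 2377*(1/1624) = 2601/1103 + 2377/1624 = 6845855/1791272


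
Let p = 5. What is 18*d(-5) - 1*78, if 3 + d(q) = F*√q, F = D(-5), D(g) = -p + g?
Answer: -132 - 180*I*√5 ≈ -132.0 - 402.49*I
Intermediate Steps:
D(g) = -5 + g (D(g) = -1*5 + g = -5 + g)
F = -10 (F = -5 - 5 = -10)
d(q) = -3 - 10*√q
18*d(-5) - 1*78 = 18*(-3 - 10*I*√5) - 1*78 = 18*(-3 - 10*I*√5) - 78 = (-54 - 180*I*√5) - 78 = -132 - 180*I*√5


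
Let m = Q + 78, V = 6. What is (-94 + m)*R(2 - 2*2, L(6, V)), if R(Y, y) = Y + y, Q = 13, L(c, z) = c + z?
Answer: -30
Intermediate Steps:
m = 91 (m = 13 + 78 = 91)
(-94 + m)*R(2 - 2*2, L(6, V)) = (-94 + 91)*((2 - 2*2) + (6 + 6)) = -3*((2 - 4) + 12) = -3*(-2 + 12) = -3*10 = -30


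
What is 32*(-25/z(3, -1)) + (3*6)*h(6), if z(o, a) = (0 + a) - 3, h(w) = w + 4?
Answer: 380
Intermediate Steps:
h(w) = 4 + w
z(o, a) = -3 + a (z(o, a) = a - 3 = -3 + a)
32*(-25/z(3, -1)) + (3*6)*h(6) = 32*(-25/(-3 - 1)) + (3*6)*(4 + 6) = 32*(-25/(-4)) + 18*10 = 32*(-25*(-¼)) + 180 = 32*(25/4) + 180 = 200 + 180 = 380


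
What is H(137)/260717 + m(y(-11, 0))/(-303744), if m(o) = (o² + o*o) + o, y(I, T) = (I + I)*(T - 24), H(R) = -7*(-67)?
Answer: -432626961/235688168 ≈ -1.8356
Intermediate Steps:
H(R) = 469
y(I, T) = 2*I*(-24 + T) (y(I, T) = (2*I)*(-24 + T) = 2*I*(-24 + T))
m(o) = o + 2*o² (m(o) = (o² + o²) + o = 2*o² + o = o + 2*o²)
H(137)/260717 + m(y(-11, 0))/(-303744) = 469/260717 + ((2*(-11)*(-24 + 0))*(1 + 2*(2*(-11)*(-24 + 0))))/(-303744) = 469*(1/260717) + ((2*(-11)*(-24))*(1 + 2*(2*(-11)*(-24))))*(-1/303744) = 469/260717 + (528*(1 + 2*528))*(-1/303744) = 469/260717 + (528*(1 + 1056))*(-1/303744) = 469/260717 + (528*1057)*(-1/303744) = 469/260717 + 558096*(-1/303744) = 469/260717 - 1661/904 = -432626961/235688168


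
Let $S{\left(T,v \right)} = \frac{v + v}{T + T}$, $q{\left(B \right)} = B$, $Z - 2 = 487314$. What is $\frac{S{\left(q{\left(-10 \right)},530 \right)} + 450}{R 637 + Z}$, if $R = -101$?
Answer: $\frac{397}{422979} \approx 0.00093858$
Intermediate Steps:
$Z = 487316$ ($Z = 2 + 487314 = 487316$)
$S{\left(T,v \right)} = \frac{v}{T}$ ($S{\left(T,v \right)} = \frac{2 v}{2 T} = 2 v \frac{1}{2 T} = \frac{v}{T}$)
$\frac{S{\left(q{\left(-10 \right)},530 \right)} + 450}{R 637 + Z} = \frac{\frac{530}{-10} + 450}{\left(-101\right) 637 + 487316} = \frac{530 \left(- \frac{1}{10}\right) + 450}{-64337 + 487316} = \frac{-53 + 450}{422979} = 397 \cdot \frac{1}{422979} = \frac{397}{422979}$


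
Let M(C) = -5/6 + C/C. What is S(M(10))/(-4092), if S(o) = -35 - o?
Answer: 211/24552 ≈ 0.0085940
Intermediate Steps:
M(C) = ⅙ (M(C) = -5*⅙ + 1 = -⅚ + 1 = ⅙)
S(M(10))/(-4092) = (-35 - 1*⅙)/(-4092) = (-35 - ⅙)*(-1/4092) = -211/6*(-1/4092) = 211/24552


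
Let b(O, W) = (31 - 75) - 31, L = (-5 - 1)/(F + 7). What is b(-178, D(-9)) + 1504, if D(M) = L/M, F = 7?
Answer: 1429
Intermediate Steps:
L = -3/7 (L = (-5 - 1)/(7 + 7) = -6/14 = -6*1/14 = -3/7 ≈ -0.42857)
D(M) = -3/(7*M)
b(O, W) = -75 (b(O, W) = -44 - 31 = -75)
b(-178, D(-9)) + 1504 = -75 + 1504 = 1429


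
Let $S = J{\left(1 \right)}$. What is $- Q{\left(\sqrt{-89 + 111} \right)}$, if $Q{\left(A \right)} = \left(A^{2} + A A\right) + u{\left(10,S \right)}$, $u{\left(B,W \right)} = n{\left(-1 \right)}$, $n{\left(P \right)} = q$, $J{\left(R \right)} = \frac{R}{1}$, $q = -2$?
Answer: $-42$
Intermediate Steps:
$J{\left(R \right)} = R$ ($J{\left(R \right)} = R 1 = R$)
$S = 1$
$n{\left(P \right)} = -2$
$u{\left(B,W \right)} = -2$
$Q{\left(A \right)} = -2 + 2 A^{2}$ ($Q{\left(A \right)} = \left(A^{2} + A A\right) - 2 = \left(A^{2} + A^{2}\right) - 2 = 2 A^{2} - 2 = -2 + 2 A^{2}$)
$- Q{\left(\sqrt{-89 + 111} \right)} = - (-2 + 2 \left(\sqrt{-89 + 111}\right)^{2}) = - (-2 + 2 \left(\sqrt{22}\right)^{2}) = - (-2 + 2 \cdot 22) = - (-2 + 44) = \left(-1\right) 42 = -42$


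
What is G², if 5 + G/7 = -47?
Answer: 132496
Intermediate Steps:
G = -364 (G = -35 + 7*(-47) = -35 - 329 = -364)
G² = (-364)² = 132496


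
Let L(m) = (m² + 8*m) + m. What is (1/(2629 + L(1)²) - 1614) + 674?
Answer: -2565259/2729 ≈ -940.00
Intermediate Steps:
L(m) = m² + 9*m
(1/(2629 + L(1)²) - 1614) + 674 = (1/(2629 + (1*(9 + 1))²) - 1614) + 674 = (1/(2629 + (1*10)²) - 1614) + 674 = (1/(2629 + 10²) - 1614) + 674 = (1/(2629 + 100) - 1614) + 674 = (1/2729 - 1614) + 674 = -4404605/2729 + 674 = -2565259/2729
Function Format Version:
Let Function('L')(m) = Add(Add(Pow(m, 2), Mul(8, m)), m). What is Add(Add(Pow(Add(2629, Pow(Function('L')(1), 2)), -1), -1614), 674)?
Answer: Rational(-2565259, 2729) ≈ -940.00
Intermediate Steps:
Function('L')(m) = Add(Pow(m, 2), Mul(9, m))
Add(Add(Pow(Add(2629, Pow(Function('L')(1), 2)), -1), -1614), 674) = Add(Add(Pow(Add(2629, Pow(Mul(1, Add(9, 1)), 2)), -1), -1614), 674) = Add(Add(Pow(Add(2629, Pow(Mul(1, 10), 2)), -1), -1614), 674) = Add(Add(Pow(Add(2629, Pow(10, 2)), -1), -1614), 674) = Add(Add(Pow(Add(2629, 100), -1), -1614), 674) = Add(Add(Pow(2729, -1), -1614), 674) = Add(Add(Rational(1, 2729), -1614), 674) = Add(Rational(-4404605, 2729), 674) = Rational(-2565259, 2729)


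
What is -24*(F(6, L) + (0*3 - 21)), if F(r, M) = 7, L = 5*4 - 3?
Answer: 336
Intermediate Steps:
L = 17 (L = 20 - 3 = 17)
-24*(F(6, L) + (0*3 - 21)) = -24*(7 + (0*3 - 21)) = -24*(7 + (0 - 21)) = -24*(7 - 21) = -24*(-14) = 336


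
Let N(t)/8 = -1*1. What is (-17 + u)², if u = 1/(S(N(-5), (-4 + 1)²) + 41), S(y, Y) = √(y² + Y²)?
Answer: 339848593/1179648 + 26071*√145/1179648 ≈ 288.36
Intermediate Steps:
N(t) = -8 (N(t) = 8*(-1*1) = 8*(-1) = -8)
S(y, Y) = √(Y² + y²)
u = 1/(41 + √145) (u = 1/(√(((-4 + 1)²)² + (-8)²) + 41) = 1/(√(((-3)²)² + 64) + 41) = 1/(√(9² + 64) + 41) = 1/(√(81 + 64) + 41) = 1/(√145 + 41) = 1/(41 + √145) ≈ 0.018853)
(-17 + u)² = (-17 + (41/1536 - √145/1536))² = (-26071/1536 - √145/1536)²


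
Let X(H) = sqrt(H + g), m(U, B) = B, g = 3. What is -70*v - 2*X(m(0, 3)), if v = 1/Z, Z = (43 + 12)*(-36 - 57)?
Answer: 14/1023 - 2*sqrt(6) ≈ -4.8853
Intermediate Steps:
Z = -5115 (Z = 55*(-93) = -5115)
X(H) = sqrt(3 + H) (X(H) = sqrt(H + 3) = sqrt(3 + H))
v = -1/5115 (v = 1/(-5115) = -1/5115 ≈ -0.00019550)
-70*v - 2*X(m(0, 3)) = -70*(-1/5115) - 2*sqrt(3 + 3) = 14/1023 - 2*sqrt(6)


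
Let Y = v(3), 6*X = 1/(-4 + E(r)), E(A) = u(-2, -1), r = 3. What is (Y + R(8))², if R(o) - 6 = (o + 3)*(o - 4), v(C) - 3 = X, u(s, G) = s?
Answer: 3636649/1296 ≈ 2806.1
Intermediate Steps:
E(A) = -2
X = -1/36 (X = 1/(6*(-4 - 2)) = (⅙)/(-6) = (⅙)*(-⅙) = -1/36 ≈ -0.027778)
v(C) = 107/36 (v(C) = 3 - 1/36 = 107/36)
R(o) = 6 + (-4 + o)*(3 + o) (R(o) = 6 + (o + 3)*(o - 4) = 6 + (3 + o)*(-4 + o) = 6 + (-4 + o)*(3 + o))
Y = 107/36 ≈ 2.9722
(Y + R(8))² = (107/36 + (-6 + 8² - 1*8))² = (107/36 + (-6 + 64 - 8))² = (107/36 + 50)² = (1907/36)² = 3636649/1296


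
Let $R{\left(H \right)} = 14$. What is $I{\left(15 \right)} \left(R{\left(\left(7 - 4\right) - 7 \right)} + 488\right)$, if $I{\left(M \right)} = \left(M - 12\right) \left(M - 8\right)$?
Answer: $10542$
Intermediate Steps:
$I{\left(M \right)} = \left(-12 + M\right) \left(-8 + M\right)$
$I{\left(15 \right)} \left(R{\left(\left(7 - 4\right) - 7 \right)} + 488\right) = \left(96 + 15^{2} - 300\right) \left(14 + 488\right) = \left(96 + 225 - 300\right) 502 = 21 \cdot 502 = 10542$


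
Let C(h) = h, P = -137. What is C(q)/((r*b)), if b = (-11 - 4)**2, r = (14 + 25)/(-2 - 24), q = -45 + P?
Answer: 364/675 ≈ 0.53926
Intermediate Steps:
q = -182 (q = -45 - 137 = -182)
r = -3/2 (r = 39/(-26) = 39*(-1/26) = -3/2 ≈ -1.5000)
b = 225 (b = (-15)**2 = 225)
C(q)/((r*b)) = -182/((-3/2*225)) = -182/(-675/2) = -182*(-2/675) = 364/675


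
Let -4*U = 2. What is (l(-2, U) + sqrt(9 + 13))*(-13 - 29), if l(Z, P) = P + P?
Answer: 42 - 42*sqrt(22) ≈ -155.00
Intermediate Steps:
U = -1/2 (U = -1/4*2 = -1/2 ≈ -0.50000)
l(Z, P) = 2*P
(l(-2, U) + sqrt(9 + 13))*(-13 - 29) = (2*(-1/2) + sqrt(9 + 13))*(-13 - 29) = (-1 + sqrt(22))*(-42) = 42 - 42*sqrt(22)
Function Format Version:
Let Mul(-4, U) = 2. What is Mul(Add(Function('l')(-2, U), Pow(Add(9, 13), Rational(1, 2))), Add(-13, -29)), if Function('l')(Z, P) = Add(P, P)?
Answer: Add(42, Mul(-42, Pow(22, Rational(1, 2)))) ≈ -155.00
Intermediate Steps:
U = Rational(-1, 2) (U = Mul(Rational(-1, 4), 2) = Rational(-1, 2) ≈ -0.50000)
Function('l')(Z, P) = Mul(2, P)
Mul(Add(Function('l')(-2, U), Pow(Add(9, 13), Rational(1, 2))), Add(-13, -29)) = Mul(Add(Mul(2, Rational(-1, 2)), Pow(Add(9, 13), Rational(1, 2))), Add(-13, -29)) = Mul(Add(-1, Pow(22, Rational(1, 2))), -42) = Add(42, Mul(-42, Pow(22, Rational(1, 2))))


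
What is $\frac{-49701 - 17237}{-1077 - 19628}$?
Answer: $\frac{66938}{20705} \approx 3.2329$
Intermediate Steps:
$\frac{-49701 - 17237}{-1077 - 19628} = - \frac{66938}{-20705} = \left(-66938\right) \left(- \frac{1}{20705}\right) = \frac{66938}{20705}$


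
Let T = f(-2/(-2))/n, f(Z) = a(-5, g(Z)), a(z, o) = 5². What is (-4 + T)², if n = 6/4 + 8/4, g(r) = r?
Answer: 484/49 ≈ 9.8775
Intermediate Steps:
n = 7/2 (n = 6*(¼) + 8*(¼) = 3/2 + 2 = 7/2 ≈ 3.5000)
a(z, o) = 25
f(Z) = 25
T = 50/7 (T = 25/(7/2) = 25*(2/7) = 50/7 ≈ 7.1429)
(-4 + T)² = (-4 + 50/7)² = (22/7)² = 484/49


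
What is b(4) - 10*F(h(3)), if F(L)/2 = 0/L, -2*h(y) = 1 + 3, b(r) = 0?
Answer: 0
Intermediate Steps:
h(y) = -2 (h(y) = -(1 + 3)/2 = -½*4 = -2)
F(L) = 0 (F(L) = 2*(0/L) = 2*0 = 0)
b(4) - 10*F(h(3)) = 0 - 10*0 = 0 + 0 = 0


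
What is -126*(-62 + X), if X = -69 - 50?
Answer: 22806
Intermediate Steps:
X = -119
-126*(-62 + X) = -126*(-62 - 119) = -126*(-181) = 22806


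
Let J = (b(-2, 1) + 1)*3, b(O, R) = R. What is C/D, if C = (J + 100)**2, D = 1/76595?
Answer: 860621420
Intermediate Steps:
D = 1/76595 ≈ 1.3056e-5
J = 6 (J = (1 + 1)*3 = 2*3 = 6)
C = 11236 (C = (6 + 100)**2 = 106**2 = 11236)
C/D = 11236/(1/76595) = 11236*76595 = 860621420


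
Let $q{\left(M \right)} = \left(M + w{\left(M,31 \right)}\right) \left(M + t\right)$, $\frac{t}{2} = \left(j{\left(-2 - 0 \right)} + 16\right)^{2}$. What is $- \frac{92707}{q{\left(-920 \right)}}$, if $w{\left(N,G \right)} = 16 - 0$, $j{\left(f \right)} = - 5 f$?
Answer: $\frac{92707}{390528} \approx 0.23739$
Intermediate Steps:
$w{\left(N,G \right)} = 16$ ($w{\left(N,G \right)} = 16 + 0 = 16$)
$t = 1352$ ($t = 2 \left(- 5 \left(-2 - 0\right) + 16\right)^{2} = 2 \left(- 5 \left(-2 + 0\right) + 16\right)^{2} = 2 \left(\left(-5\right) \left(-2\right) + 16\right)^{2} = 2 \left(10 + 16\right)^{2} = 2 \cdot 26^{2} = 2 \cdot 676 = 1352$)
$q{\left(M \right)} = \left(16 + M\right) \left(1352 + M\right)$ ($q{\left(M \right)} = \left(M + 16\right) \left(M + 1352\right) = \left(16 + M\right) \left(1352 + M\right)$)
$- \frac{92707}{q{\left(-920 \right)}} = - \frac{92707}{21632 + \left(-920\right)^{2} + 1368 \left(-920\right)} = - \frac{92707}{21632 + 846400 - 1258560} = - \frac{92707}{-390528} = \left(-92707\right) \left(- \frac{1}{390528}\right) = \frac{92707}{390528}$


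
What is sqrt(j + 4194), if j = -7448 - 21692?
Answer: I*sqrt(24946) ≈ 157.94*I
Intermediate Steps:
j = -29140
sqrt(j + 4194) = sqrt(-29140 + 4194) = sqrt(-24946) = I*sqrt(24946)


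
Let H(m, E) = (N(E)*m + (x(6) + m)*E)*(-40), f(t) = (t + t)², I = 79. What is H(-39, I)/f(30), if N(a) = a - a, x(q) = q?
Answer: 869/30 ≈ 28.967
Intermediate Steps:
N(a) = 0
f(t) = 4*t² (f(t) = (2*t)² = 4*t²)
H(m, E) = -40*E*(6 + m) (H(m, E) = (0*m + (6 + m)*E)*(-40) = (0 + E*(6 + m))*(-40) = (E*(6 + m))*(-40) = -40*E*(6 + m))
H(-39, I)/f(30) = (40*79*(-6 - 1*(-39)))/((4*30²)) = (40*79*(-6 + 39))/((4*900)) = (40*79*33)/3600 = 104280*(1/3600) = 869/30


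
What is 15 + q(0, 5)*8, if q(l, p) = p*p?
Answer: 215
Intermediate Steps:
q(l, p) = p**2
15 + q(0, 5)*8 = 15 + 5**2*8 = 15 + 25*8 = 15 + 200 = 215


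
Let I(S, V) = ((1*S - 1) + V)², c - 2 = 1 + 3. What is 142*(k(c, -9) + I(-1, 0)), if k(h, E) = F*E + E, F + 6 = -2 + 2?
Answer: 6958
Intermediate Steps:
c = 6 (c = 2 + (1 + 3) = 2 + 4 = 6)
I(S, V) = (-1 + S + V)² (I(S, V) = ((S - 1) + V)² = ((-1 + S) + V)² = (-1 + S + V)²)
F = -6 (F = -6 + (-2 + 2) = -6 + 0 = -6)
k(h, E) = -5*E (k(h, E) = -6*E + E = -5*E)
142*(k(c, -9) + I(-1, 0)) = 142*(-5*(-9) + (-1 - 1 + 0)²) = 142*(45 + (-2)²) = 142*(45 + 4) = 142*49 = 6958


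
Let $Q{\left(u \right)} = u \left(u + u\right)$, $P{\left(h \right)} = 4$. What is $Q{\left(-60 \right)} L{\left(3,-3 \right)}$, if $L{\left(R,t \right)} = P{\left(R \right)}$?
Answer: $28800$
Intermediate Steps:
$L{\left(R,t \right)} = 4$
$Q{\left(u \right)} = 2 u^{2}$ ($Q{\left(u \right)} = u 2 u = 2 u^{2}$)
$Q{\left(-60 \right)} L{\left(3,-3 \right)} = 2 \left(-60\right)^{2} \cdot 4 = 2 \cdot 3600 \cdot 4 = 7200 \cdot 4 = 28800$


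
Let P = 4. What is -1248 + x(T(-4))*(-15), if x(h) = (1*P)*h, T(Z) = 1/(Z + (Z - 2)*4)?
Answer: -8721/7 ≈ -1245.9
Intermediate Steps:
T(Z) = 1/(-8 + 5*Z) (T(Z) = 1/(Z + (-2 + Z)*4) = 1/(Z + (-8 + 4*Z)) = 1/(-8 + 5*Z))
x(h) = 4*h (x(h) = (1*4)*h = 4*h)
-1248 + x(T(-4))*(-15) = -1248 + (4/(-8 + 5*(-4)))*(-15) = -1248 + (4/(-8 - 20))*(-15) = -1248 + (4/(-28))*(-15) = -1248 + (4*(-1/28))*(-15) = -1248 - ⅐*(-15) = -1248 + 15/7 = -8721/7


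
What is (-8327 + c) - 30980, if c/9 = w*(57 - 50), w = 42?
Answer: -36661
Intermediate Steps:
c = 2646 (c = 9*(42*(57 - 50)) = 9*(42*7) = 9*294 = 2646)
(-8327 + c) - 30980 = (-8327 + 2646) - 30980 = -5681 - 30980 = -36661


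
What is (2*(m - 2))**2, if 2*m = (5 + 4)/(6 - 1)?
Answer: 121/25 ≈ 4.8400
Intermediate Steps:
m = 9/10 (m = ((5 + 4)/(6 - 1))/2 = (9/5)/2 = (9*(1/5))/2 = (1/2)*(9/5) = 9/10 ≈ 0.90000)
(2*(m - 2))**2 = (2*(9/10 - 2))**2 = (2*(-11/10))**2 = (-11/5)**2 = 121/25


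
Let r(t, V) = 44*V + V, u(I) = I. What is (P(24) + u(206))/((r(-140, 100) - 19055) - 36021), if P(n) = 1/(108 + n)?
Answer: -27193/6676032 ≈ -0.0040732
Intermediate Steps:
r(t, V) = 45*V
(P(24) + u(206))/((r(-140, 100) - 19055) - 36021) = (1/(108 + 24) + 206)/((45*100 - 19055) - 36021) = (1/132 + 206)/((4500 - 19055) - 36021) = (1/132 + 206)/(-14555 - 36021) = (27193/132)/(-50576) = (27193/132)*(-1/50576) = -27193/6676032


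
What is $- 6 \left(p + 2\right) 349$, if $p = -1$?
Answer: $-2094$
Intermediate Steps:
$- 6 \left(p + 2\right) 349 = - 6 \left(-1 + 2\right) 349 = \left(-6\right) 1 \cdot 349 = \left(-6\right) 349 = -2094$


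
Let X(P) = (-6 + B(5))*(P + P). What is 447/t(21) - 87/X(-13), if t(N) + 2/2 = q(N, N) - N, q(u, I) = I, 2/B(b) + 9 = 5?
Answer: -75630/169 ≈ -447.51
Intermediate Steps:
B(b) = -1/2 (B(b) = 2/(-9 + 5) = 2/(-4) = 2*(-1/4) = -1/2)
t(N) = -1 (t(N) = -1 + (N - N) = -1 + 0 = -1)
X(P) = -13*P (X(P) = (-6 - 1/2)*(P + P) = -13*P)
447/t(21) - 87/X(-13) = 447/(-1) - 87/((-13*(-13))) = 447*(-1) - 87/169 = -447 - 87*1/169 = -447 - 87/169 = -75630/169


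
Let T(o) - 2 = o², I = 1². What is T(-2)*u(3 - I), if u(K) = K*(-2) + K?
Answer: -12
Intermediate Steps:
I = 1
u(K) = -K (u(K) = -2*K + K = -K)
T(o) = 2 + o²
T(-2)*u(3 - I) = (2 + (-2)²)*(-(3 - 1*1)) = (2 + 4)*(-(3 - 1)) = 6*(-1*2) = 6*(-2) = -12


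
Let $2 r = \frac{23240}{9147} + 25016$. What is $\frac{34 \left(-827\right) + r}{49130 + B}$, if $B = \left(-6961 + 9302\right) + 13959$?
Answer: $- \frac{14277305}{59848821} \approx -0.23856$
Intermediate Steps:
$B = 16300$ ($B = 2341 + 13959 = 16300$)
$r = \frac{114422296}{9147}$ ($r = \frac{\frac{23240}{9147} + 25016}{2} = \frac{1}{2} \cdot \frac{228844592}{9147} = \frac{114422296}{9147} \approx 12509.0$)
$\frac{34 \left(-827\right) + r}{49130 + B} = \frac{34 \left(-827\right) + \frac{114422296}{9147}}{49130 + 16300} = \frac{-28118 + \frac{114422296}{9147}}{65430} = \left(- \frac{142773050}{9147}\right) \frac{1}{65430} = - \frac{14277305}{59848821}$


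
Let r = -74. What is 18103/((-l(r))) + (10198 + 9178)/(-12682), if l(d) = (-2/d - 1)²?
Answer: -157161603035/8217936 ≈ -19124.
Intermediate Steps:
l(d) = (-1 - 2/d)²
18103/((-l(r))) + (10198 + 9178)/(-12682) = 18103/((-(2 - 74)²/(-74)²)) + (10198 + 9178)/(-12682) = 18103/((-(-72)²/5476)) + 19376*(-1/12682) = 18103/((-5184/5476)) - 9688/6341 = 18103/((-1*1296/1369)) - 9688/6341 = 18103/(-1296/1369) - 9688/6341 = 18103*(-1369/1296) - 9688/6341 = -24783007/1296 - 9688/6341 = -157161603035/8217936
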